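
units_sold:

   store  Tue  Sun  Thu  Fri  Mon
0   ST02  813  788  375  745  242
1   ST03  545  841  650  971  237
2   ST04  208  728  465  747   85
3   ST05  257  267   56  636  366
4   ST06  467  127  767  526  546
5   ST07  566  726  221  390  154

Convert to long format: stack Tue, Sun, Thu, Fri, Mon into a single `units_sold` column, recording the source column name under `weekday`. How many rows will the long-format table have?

30

6 store values × 5 melted columns = 30 rows.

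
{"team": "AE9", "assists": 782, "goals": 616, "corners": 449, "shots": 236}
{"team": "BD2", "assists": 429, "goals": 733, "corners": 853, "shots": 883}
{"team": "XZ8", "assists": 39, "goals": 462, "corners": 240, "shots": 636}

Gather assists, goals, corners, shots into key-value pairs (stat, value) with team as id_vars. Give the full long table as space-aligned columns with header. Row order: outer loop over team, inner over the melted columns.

Each (team, column) pair becomes one row: 3 × 4 = 12 rows.
For example, (AE9, assists) → value=782.

team  stat     value
AE9   assists  782  
AE9   goals    616  
AE9   corners  449  
AE9   shots    236  
BD2   assists  429  
BD2   goals    733  
BD2   corners  853  
BD2   shots    883  
XZ8   assists  39   
XZ8   goals    462  
XZ8   corners  240  
XZ8   shots    636  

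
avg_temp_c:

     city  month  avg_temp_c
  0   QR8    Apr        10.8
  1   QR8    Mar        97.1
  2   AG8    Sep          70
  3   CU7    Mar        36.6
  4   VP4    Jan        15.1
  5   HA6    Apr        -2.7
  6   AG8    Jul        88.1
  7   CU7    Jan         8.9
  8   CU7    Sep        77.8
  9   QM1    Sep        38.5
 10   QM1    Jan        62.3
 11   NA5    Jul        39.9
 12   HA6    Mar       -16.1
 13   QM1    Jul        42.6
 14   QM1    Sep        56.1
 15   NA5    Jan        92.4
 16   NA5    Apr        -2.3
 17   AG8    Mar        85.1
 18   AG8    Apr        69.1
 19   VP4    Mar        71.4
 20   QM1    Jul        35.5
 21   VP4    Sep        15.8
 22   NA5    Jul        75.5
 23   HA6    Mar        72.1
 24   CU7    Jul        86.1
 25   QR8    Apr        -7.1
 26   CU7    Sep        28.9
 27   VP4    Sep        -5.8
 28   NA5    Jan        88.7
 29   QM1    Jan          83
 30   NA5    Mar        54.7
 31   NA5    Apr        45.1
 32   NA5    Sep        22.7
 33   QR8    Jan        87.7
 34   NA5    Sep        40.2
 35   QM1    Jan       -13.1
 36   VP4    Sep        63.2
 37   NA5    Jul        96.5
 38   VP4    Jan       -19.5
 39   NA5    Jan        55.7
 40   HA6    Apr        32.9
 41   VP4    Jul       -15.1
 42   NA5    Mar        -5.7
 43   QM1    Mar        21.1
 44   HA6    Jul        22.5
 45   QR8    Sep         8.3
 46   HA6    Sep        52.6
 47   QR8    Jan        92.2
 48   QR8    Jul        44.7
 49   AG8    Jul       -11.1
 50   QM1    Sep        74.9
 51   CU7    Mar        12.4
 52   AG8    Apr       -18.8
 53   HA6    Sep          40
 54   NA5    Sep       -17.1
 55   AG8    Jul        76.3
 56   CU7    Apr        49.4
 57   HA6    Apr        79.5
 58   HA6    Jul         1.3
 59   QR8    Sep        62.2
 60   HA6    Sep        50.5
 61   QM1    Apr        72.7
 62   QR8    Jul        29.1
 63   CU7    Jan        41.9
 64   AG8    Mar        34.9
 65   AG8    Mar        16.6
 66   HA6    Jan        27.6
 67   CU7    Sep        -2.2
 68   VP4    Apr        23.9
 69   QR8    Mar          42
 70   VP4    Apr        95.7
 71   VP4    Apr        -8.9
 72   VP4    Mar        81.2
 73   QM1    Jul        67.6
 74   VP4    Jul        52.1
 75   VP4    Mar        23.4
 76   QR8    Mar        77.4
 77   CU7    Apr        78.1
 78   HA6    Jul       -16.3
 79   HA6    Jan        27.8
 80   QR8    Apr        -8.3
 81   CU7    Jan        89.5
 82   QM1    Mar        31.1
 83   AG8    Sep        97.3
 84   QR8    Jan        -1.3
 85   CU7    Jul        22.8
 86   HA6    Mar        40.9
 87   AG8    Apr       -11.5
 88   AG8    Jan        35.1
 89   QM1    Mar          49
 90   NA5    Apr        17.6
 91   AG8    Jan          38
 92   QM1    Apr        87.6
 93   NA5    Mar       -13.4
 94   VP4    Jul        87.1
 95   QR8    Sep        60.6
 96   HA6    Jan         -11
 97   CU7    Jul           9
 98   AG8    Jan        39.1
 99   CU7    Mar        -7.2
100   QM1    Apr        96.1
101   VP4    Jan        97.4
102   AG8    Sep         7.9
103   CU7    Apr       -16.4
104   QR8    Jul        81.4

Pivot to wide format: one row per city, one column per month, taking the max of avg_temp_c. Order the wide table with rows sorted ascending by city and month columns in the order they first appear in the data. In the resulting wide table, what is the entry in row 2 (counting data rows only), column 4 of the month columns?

With rows sorted ascending by city, row 2 is city=CU7. month columns in first-appearance order: Apr, Mar, Sep, Jan, Jul; column 4 is Jan.
Long rows with city=CU7, month=Jan: max(8.9, 41.9, 89.5) = 89.5.

89.5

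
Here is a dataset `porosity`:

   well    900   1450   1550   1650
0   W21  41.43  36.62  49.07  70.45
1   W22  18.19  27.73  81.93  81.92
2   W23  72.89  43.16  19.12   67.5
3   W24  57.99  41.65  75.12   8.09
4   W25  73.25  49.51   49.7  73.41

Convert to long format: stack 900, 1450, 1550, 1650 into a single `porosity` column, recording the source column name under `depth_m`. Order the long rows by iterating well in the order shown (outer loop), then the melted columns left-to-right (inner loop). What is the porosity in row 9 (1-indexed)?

72.89

20 rows total (5 × 4). Row 9: index ⌊(9-1)/4⌋ = 2 into well → W23; (9-1) mod 4 = 0 into the melted columns → 900.
So row 9 is (W23, 900, 72.89); porosity = 72.89.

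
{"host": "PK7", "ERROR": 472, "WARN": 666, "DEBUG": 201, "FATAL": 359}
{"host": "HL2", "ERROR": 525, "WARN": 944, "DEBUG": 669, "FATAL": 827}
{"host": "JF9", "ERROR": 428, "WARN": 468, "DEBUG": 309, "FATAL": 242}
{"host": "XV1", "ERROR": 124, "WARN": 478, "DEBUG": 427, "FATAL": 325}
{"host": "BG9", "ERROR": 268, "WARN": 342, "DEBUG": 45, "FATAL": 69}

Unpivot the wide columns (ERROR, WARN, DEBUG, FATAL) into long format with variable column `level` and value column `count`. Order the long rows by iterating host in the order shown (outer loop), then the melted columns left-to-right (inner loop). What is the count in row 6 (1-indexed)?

20 rows total (5 × 4). Row 6: index ⌊(6-1)/4⌋ = 1 into host → HL2; (6-1) mod 4 = 1 into the melted columns → WARN.
So row 6 is (HL2, WARN, 944); count = 944.

944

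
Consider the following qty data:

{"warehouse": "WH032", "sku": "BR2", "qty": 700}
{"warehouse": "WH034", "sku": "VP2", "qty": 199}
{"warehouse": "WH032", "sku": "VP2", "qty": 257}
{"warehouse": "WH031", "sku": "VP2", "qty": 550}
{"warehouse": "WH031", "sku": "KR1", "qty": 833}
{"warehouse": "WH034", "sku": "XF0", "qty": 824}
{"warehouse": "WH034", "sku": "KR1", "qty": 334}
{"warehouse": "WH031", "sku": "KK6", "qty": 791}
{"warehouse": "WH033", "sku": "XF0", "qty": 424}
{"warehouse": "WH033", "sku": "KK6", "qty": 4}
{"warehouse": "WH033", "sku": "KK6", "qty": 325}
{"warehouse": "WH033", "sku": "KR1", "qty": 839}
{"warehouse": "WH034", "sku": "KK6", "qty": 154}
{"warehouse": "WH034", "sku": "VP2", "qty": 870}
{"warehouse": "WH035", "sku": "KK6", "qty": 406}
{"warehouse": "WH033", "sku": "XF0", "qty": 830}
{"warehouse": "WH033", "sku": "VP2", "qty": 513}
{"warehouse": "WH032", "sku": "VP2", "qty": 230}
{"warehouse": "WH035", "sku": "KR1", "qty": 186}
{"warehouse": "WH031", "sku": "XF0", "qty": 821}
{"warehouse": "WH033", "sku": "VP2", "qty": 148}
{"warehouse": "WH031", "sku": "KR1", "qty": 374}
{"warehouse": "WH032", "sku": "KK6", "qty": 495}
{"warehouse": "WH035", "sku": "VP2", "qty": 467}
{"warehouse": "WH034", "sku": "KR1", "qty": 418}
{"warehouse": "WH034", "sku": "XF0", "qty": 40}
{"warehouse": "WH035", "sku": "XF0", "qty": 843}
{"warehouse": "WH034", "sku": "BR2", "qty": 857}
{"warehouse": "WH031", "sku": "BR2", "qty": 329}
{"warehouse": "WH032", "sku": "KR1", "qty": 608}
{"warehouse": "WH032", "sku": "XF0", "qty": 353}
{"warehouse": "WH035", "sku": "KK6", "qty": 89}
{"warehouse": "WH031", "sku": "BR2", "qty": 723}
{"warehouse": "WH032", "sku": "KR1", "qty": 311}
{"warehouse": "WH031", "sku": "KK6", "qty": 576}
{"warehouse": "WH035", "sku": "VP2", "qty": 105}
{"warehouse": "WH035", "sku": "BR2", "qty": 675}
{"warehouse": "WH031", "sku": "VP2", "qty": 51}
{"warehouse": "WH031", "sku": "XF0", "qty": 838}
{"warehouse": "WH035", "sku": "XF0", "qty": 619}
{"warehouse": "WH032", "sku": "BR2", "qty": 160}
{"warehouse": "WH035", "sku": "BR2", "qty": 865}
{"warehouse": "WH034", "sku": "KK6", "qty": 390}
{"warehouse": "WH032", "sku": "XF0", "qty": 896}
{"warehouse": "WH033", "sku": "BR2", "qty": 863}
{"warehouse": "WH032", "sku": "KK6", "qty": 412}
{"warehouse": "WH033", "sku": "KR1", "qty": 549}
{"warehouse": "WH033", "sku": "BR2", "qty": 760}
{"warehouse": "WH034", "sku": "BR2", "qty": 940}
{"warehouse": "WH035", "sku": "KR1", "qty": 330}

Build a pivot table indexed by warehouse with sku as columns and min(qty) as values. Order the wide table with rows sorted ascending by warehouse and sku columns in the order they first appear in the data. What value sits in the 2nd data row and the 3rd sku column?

311

With rows sorted ascending by warehouse, row 2 is warehouse=WH032. sku columns in first-appearance order: BR2, VP2, KR1, XF0, KK6; column 3 is KR1.
Long rows with warehouse=WH032, sku=KR1: min(608, 311) = 311.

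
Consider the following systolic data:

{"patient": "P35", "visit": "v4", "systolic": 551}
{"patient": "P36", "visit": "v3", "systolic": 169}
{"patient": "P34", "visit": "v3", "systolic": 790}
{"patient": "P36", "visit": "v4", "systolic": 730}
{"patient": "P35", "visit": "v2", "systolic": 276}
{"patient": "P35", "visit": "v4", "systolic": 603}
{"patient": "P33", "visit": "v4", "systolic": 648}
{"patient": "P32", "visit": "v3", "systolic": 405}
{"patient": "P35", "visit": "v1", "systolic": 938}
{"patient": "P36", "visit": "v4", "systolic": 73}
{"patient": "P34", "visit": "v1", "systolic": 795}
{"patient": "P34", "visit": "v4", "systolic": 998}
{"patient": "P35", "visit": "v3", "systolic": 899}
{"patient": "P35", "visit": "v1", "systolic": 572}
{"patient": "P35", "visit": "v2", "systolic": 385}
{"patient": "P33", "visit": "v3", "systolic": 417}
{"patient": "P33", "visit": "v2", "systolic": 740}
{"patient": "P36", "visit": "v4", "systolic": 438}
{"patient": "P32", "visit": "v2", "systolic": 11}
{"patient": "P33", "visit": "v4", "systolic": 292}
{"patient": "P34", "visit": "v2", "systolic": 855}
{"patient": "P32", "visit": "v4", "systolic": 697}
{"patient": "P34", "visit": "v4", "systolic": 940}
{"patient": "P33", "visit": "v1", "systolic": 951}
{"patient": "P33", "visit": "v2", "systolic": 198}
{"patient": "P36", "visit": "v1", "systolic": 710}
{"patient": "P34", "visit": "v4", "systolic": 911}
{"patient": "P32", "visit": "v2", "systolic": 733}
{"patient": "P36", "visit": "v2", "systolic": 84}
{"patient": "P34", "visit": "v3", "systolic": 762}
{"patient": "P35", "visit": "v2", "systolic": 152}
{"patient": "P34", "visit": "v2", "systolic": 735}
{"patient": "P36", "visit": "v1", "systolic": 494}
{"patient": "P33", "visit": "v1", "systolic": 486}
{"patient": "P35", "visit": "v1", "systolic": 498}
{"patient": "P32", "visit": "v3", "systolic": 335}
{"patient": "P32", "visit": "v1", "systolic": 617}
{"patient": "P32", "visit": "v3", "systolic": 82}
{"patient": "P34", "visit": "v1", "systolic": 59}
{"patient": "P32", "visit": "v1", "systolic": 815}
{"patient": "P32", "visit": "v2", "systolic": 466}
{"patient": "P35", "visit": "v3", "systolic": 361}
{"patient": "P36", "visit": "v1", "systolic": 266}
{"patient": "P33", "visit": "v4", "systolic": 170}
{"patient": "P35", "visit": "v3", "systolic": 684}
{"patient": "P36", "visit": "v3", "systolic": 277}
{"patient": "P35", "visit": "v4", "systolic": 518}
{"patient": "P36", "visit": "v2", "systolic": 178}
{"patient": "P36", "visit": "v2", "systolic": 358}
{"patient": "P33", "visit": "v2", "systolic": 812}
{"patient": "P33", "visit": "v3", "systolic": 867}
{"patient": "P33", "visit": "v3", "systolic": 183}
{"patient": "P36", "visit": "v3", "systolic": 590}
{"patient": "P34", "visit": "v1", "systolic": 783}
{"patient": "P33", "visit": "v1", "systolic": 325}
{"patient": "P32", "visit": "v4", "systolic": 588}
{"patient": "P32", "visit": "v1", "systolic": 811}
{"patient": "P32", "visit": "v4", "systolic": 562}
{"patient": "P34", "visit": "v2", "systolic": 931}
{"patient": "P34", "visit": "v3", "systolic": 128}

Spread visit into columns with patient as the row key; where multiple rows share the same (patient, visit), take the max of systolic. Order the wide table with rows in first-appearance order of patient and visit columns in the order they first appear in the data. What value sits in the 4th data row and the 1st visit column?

648

With rows in first-appearance order of patient, row 4 is patient=P33. visit columns in first-appearance order: v4, v3, v2, v1; column 1 is v4.
Long rows with patient=P33, visit=v4: max(648, 292, 170) = 648.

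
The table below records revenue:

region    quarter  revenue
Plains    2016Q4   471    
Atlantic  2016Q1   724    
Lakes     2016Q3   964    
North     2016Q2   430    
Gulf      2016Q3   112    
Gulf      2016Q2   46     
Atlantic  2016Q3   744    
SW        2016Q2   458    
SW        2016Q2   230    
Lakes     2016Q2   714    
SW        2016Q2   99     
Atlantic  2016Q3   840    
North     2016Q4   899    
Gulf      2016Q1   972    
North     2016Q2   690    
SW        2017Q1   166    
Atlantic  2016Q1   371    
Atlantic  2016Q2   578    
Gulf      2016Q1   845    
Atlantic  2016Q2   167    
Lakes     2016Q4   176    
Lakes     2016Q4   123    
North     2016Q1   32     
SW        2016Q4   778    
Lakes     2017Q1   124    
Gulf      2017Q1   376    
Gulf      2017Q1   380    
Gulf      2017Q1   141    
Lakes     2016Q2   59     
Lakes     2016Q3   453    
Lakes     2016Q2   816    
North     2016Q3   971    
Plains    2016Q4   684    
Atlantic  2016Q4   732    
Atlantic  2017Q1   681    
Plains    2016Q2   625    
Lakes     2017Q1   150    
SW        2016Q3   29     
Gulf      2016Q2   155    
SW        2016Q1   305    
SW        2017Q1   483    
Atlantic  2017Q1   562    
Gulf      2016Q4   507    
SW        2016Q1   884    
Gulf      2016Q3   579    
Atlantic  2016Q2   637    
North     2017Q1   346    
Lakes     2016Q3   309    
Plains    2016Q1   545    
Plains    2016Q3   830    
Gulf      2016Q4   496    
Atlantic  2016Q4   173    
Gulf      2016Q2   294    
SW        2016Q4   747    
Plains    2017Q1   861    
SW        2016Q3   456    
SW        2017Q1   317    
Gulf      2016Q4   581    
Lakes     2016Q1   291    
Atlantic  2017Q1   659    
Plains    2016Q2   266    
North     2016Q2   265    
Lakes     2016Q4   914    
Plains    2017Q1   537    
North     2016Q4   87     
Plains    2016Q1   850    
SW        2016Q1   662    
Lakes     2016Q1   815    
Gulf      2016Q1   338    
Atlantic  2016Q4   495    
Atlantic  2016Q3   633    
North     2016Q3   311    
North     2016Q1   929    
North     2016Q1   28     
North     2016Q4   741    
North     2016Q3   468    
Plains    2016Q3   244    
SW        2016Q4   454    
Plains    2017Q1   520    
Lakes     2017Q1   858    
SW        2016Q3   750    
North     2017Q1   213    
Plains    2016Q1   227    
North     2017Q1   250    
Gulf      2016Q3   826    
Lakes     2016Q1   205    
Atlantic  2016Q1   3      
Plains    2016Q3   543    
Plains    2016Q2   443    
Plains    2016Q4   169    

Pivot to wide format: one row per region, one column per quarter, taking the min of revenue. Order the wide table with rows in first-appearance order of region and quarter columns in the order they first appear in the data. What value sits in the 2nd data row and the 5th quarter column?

With rows in first-appearance order of region, row 2 is region=Atlantic. quarter columns in first-appearance order: 2016Q4, 2016Q1, 2016Q3, 2016Q2, 2017Q1; column 5 is 2017Q1.
Long rows with region=Atlantic, quarter=2017Q1: min(681, 562, 659) = 562.

562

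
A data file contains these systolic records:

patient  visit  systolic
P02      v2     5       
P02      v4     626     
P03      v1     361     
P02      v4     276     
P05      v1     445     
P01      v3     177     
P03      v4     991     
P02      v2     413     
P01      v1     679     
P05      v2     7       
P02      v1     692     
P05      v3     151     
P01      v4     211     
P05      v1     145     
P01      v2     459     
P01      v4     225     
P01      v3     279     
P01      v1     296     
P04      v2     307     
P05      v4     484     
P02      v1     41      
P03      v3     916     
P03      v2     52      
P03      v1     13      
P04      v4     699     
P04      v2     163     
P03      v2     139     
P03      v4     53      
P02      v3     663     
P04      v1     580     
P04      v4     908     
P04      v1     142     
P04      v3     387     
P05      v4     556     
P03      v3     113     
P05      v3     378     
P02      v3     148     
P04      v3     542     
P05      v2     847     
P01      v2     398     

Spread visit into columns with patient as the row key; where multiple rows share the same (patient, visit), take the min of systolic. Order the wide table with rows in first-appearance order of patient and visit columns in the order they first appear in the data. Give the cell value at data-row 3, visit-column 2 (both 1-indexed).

484

With rows in first-appearance order of patient, row 3 is patient=P05. visit columns in first-appearance order: v2, v4, v1, v3; column 2 is v4.
Long rows with patient=P05, visit=v4: min(484, 556) = 484.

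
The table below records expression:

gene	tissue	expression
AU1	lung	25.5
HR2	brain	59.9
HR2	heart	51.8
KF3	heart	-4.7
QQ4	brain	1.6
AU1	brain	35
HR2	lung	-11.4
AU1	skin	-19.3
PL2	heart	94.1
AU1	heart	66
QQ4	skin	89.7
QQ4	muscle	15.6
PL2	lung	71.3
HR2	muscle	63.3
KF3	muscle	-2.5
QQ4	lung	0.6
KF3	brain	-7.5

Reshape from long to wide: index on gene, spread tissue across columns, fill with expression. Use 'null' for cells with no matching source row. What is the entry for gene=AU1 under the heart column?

66

The long row with gene=AU1, tissue=heart has expression=66.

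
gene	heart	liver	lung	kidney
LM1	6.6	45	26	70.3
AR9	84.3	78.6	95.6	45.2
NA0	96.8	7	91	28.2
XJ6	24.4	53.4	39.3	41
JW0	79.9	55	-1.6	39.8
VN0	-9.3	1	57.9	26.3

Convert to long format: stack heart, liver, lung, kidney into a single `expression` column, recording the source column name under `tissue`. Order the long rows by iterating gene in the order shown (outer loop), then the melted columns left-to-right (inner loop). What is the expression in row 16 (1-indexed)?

41

24 rows total (6 × 4). Row 16: index ⌊(16-1)/4⌋ = 3 into gene → XJ6; (16-1) mod 4 = 3 into the melted columns → kidney.
So row 16 is (XJ6, kidney, 41); expression = 41.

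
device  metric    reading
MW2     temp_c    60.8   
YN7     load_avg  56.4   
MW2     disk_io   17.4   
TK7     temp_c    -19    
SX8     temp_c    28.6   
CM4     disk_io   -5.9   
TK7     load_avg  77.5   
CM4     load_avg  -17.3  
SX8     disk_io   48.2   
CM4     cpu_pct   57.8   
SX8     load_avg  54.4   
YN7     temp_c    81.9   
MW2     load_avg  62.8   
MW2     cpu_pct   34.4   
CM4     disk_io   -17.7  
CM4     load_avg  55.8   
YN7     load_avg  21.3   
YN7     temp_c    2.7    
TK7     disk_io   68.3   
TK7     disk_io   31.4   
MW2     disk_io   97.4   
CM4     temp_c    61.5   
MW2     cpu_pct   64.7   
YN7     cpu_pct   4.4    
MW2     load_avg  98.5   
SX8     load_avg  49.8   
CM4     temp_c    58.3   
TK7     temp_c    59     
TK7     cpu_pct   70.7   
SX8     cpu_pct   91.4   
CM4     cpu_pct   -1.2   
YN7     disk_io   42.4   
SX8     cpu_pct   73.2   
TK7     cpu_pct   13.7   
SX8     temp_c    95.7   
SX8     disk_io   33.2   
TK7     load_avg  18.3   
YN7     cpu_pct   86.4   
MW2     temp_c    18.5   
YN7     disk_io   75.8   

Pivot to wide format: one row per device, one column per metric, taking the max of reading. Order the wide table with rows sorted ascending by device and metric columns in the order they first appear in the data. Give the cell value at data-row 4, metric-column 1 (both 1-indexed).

With rows sorted ascending by device, row 4 is device=TK7. metric columns in first-appearance order: temp_c, load_avg, disk_io, cpu_pct; column 1 is temp_c.
Long rows with device=TK7, metric=temp_c: max(-19, 59) = 59.

59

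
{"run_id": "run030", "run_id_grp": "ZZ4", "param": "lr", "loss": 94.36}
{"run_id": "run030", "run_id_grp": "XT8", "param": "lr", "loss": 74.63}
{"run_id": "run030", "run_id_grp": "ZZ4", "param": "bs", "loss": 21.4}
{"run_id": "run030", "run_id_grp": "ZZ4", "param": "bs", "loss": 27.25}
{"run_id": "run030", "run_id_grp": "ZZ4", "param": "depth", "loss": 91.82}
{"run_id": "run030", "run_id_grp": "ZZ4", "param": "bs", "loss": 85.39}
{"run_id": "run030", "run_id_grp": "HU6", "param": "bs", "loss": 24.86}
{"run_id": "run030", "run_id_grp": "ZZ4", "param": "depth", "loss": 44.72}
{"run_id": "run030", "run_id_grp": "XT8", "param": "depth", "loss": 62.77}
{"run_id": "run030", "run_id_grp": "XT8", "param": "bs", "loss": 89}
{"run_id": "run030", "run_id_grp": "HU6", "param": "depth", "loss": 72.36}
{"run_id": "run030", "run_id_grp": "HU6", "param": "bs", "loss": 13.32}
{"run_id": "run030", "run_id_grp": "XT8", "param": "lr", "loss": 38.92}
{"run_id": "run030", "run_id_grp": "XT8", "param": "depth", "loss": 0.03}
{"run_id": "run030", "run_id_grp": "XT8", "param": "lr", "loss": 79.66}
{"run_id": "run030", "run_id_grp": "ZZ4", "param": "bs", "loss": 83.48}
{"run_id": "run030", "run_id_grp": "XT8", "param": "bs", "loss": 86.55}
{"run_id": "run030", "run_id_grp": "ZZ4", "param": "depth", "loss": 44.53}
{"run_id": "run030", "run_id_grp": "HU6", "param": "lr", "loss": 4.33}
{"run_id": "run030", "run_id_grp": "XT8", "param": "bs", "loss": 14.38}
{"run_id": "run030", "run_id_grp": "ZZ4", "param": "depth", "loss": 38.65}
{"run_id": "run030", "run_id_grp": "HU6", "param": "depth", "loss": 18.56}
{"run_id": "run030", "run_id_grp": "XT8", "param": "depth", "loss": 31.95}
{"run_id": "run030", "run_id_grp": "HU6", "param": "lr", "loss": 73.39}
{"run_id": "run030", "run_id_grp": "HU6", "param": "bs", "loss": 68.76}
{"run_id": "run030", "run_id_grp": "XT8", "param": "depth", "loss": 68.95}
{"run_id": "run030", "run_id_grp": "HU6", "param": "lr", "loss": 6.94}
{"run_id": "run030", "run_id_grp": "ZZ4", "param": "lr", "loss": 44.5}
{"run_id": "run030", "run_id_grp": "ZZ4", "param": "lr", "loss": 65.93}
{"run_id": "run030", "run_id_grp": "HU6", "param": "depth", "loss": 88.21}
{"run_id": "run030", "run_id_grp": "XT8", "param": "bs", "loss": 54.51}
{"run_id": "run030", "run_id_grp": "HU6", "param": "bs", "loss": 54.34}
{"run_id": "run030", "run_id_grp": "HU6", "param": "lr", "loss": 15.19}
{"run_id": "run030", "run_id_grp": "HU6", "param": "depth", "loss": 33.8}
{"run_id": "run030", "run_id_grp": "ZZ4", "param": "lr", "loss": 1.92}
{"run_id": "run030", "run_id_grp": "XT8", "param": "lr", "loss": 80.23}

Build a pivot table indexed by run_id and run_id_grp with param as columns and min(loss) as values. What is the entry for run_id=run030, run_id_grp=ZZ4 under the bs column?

21.4

Rows with run_id=run030, run_id_grp=ZZ4 and param=bs: loss values are 21.4, 27.25, 85.39, 83.48.
min(21.4, 27.25, 85.39, 83.48) = 21.4.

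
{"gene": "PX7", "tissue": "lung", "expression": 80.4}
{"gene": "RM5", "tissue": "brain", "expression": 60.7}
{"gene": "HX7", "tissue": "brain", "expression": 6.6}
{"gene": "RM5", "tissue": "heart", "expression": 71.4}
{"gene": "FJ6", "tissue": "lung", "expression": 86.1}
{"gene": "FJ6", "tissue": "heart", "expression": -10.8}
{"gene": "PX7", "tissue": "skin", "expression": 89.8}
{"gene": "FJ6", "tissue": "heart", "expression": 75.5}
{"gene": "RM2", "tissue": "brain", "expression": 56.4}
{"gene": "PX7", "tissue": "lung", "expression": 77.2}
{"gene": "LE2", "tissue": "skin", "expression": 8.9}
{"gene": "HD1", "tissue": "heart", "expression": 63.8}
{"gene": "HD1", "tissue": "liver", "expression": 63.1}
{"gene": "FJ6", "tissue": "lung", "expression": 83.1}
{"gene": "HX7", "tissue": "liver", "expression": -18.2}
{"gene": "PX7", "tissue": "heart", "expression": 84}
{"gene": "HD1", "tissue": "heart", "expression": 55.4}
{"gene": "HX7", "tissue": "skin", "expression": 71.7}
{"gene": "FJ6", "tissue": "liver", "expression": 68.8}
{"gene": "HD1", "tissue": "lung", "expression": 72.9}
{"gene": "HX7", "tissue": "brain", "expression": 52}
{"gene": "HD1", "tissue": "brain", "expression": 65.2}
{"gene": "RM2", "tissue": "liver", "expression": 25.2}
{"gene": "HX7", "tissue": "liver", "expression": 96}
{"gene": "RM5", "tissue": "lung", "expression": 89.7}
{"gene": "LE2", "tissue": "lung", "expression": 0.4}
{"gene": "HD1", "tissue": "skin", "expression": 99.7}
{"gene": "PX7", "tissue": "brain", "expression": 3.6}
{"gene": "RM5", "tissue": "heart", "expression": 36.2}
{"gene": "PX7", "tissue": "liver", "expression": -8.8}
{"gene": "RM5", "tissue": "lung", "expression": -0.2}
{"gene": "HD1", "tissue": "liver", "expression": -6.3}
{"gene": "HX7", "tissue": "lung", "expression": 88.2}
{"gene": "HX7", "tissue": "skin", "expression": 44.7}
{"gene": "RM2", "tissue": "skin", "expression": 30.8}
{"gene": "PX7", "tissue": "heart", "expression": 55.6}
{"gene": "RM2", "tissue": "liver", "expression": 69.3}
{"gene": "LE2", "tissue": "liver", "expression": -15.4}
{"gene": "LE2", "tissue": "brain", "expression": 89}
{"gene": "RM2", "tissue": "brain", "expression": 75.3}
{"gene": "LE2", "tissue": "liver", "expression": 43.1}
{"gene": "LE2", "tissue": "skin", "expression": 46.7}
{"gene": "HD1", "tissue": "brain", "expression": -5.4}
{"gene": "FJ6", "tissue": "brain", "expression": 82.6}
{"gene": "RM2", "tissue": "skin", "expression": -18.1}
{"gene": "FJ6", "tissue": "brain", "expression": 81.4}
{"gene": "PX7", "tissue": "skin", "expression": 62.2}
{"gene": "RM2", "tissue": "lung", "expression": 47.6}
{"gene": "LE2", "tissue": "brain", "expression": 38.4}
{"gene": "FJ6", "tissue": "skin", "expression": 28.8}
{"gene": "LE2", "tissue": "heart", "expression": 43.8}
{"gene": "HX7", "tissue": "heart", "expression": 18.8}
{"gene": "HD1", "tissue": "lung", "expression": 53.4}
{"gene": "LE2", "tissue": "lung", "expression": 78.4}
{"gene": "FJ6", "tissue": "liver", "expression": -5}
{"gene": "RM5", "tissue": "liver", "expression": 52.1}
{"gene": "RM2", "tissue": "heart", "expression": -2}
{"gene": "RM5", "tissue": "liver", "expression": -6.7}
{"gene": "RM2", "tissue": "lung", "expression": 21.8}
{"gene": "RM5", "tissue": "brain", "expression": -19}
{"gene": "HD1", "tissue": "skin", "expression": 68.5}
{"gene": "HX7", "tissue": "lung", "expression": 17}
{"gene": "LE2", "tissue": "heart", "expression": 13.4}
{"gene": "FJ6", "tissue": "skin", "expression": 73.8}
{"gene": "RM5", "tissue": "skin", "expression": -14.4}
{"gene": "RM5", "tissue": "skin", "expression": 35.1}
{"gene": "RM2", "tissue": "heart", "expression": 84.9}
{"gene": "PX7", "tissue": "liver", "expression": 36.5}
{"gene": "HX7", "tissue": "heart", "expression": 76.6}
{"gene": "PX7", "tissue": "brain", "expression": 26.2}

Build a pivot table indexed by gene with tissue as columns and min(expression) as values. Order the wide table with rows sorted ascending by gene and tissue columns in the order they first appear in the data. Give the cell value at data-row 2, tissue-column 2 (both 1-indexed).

With rows sorted ascending by gene, row 2 is gene=HD1. tissue columns in first-appearance order: lung, brain, heart, skin, liver; column 2 is brain.
Long rows with gene=HD1, tissue=brain: min(65.2, -5.4) = -5.4.

-5.4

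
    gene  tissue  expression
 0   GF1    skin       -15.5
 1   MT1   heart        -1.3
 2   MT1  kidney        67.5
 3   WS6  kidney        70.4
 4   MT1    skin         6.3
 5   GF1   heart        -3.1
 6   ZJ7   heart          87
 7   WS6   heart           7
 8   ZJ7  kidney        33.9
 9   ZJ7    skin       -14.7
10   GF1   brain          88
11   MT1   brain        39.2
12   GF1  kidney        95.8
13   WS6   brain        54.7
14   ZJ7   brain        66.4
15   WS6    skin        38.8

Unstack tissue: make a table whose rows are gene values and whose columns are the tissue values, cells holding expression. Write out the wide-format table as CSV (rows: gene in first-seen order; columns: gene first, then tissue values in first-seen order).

Columns: gene plus the 4 distinct tissue values (skin, heart, kidney, brain).
For example, row GF1 column skin takes expression=-15.5 from the long row (GF1, skin).

gene,skin,heart,kidney,brain
GF1,-15.5,-3.1,95.8,88
MT1,6.3,-1.3,67.5,39.2
WS6,38.8,7,70.4,54.7
ZJ7,-14.7,87,33.9,66.4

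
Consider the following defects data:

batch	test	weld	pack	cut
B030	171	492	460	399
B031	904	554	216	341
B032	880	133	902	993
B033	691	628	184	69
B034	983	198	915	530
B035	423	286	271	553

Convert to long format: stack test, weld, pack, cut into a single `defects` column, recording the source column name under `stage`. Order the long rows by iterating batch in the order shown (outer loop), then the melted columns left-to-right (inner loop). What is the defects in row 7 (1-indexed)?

24 rows total (6 × 4). Row 7: index ⌊(7-1)/4⌋ = 1 into batch → B031; (7-1) mod 4 = 2 into the melted columns → pack.
So row 7 is (B031, pack, 216); defects = 216.

216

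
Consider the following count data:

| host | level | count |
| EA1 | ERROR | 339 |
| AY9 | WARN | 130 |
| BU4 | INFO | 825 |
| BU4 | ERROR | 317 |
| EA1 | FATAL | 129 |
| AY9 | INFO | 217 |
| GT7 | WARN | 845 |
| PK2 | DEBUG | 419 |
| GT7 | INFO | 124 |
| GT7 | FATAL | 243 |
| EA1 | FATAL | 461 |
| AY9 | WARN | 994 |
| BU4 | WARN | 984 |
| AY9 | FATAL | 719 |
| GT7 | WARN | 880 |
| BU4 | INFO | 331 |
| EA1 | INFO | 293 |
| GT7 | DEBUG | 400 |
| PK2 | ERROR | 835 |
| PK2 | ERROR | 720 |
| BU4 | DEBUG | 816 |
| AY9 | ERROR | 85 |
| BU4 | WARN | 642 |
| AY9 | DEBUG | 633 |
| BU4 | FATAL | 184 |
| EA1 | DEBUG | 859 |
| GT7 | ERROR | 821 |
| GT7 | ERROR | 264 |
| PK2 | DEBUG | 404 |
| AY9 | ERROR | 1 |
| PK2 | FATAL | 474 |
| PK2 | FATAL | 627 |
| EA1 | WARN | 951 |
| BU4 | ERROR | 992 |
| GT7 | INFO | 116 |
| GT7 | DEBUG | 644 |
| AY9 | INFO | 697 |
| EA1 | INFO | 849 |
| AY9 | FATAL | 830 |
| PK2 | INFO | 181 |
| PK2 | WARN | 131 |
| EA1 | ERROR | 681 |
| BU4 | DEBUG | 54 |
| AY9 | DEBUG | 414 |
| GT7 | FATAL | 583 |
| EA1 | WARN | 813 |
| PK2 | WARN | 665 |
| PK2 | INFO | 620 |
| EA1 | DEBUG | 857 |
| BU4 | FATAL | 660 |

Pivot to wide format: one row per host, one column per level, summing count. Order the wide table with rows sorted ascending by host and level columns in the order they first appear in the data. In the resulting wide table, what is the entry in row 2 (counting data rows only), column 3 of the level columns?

With rows sorted ascending by host, row 2 is host=BU4. level columns in first-appearance order: ERROR, WARN, INFO, FATAL, DEBUG; column 3 is INFO.
Long rows with host=BU4, level=INFO: 825 + 331 = 1156.

1156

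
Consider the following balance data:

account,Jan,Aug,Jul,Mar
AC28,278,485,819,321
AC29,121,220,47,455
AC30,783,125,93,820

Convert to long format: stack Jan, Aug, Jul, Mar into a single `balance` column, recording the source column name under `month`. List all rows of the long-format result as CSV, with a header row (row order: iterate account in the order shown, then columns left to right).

Each (account, column) pair becomes one row: 3 × 4 = 12 rows.
For example, (AC28, Jan) → balance=278.

account,month,balance
AC28,Jan,278
AC28,Aug,485
AC28,Jul,819
AC28,Mar,321
AC29,Jan,121
AC29,Aug,220
AC29,Jul,47
AC29,Mar,455
AC30,Jan,783
AC30,Aug,125
AC30,Jul,93
AC30,Mar,820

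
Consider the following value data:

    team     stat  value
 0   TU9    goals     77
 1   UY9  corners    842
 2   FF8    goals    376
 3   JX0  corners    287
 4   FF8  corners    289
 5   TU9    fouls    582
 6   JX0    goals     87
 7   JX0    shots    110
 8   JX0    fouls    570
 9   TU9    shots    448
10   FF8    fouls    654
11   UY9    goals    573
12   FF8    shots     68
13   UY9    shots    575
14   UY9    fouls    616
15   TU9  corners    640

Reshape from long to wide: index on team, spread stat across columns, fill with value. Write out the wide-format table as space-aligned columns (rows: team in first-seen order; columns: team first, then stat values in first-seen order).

Columns: team plus the 4 distinct stat values (goals, corners, fouls, shots).
For example, row TU9 column goals takes value=77 from the long row (TU9, goals).

team  goals  corners  fouls  shots
TU9   77     640      582    448  
UY9   573    842      616    575  
FF8   376    289      654    68   
JX0   87     287      570    110  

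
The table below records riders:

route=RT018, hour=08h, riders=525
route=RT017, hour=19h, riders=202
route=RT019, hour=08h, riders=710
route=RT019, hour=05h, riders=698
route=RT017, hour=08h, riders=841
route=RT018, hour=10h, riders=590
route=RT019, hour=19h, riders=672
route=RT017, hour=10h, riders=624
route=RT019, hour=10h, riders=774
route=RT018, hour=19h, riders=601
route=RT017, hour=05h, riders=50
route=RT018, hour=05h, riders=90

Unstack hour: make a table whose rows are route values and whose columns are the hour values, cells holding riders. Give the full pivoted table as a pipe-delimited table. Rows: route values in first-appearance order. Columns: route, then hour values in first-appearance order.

| route | 08h | 19h | 05h | 10h |
| RT018 | 525 | 601 | 90 | 590 |
| RT017 | 841 | 202 | 50 | 624 |
| RT019 | 710 | 672 | 698 | 774 |

Columns: route plus the 4 distinct hour values (08h, 19h, 05h, 10h).
For example, row RT018 column 08h takes riders=525 from the long row (RT018, 08h).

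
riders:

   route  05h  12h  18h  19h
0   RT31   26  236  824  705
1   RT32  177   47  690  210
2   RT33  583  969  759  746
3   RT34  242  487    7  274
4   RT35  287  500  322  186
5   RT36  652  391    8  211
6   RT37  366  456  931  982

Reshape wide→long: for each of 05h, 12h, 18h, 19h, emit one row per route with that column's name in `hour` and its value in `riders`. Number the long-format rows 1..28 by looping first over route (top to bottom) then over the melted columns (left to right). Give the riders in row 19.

28 rows total (7 × 4). Row 19: index ⌊(19-1)/4⌋ = 4 into route → RT35; (19-1) mod 4 = 2 into the melted columns → 18h.
So row 19 is (RT35, 18h, 322); riders = 322.

322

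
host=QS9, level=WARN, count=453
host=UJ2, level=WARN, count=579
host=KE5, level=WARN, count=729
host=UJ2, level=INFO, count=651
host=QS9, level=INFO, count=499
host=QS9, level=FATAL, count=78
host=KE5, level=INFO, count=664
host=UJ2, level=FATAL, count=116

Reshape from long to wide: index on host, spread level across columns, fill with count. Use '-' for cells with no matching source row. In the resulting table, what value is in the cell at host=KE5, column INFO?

664

The long row with host=KE5, level=INFO has count=664.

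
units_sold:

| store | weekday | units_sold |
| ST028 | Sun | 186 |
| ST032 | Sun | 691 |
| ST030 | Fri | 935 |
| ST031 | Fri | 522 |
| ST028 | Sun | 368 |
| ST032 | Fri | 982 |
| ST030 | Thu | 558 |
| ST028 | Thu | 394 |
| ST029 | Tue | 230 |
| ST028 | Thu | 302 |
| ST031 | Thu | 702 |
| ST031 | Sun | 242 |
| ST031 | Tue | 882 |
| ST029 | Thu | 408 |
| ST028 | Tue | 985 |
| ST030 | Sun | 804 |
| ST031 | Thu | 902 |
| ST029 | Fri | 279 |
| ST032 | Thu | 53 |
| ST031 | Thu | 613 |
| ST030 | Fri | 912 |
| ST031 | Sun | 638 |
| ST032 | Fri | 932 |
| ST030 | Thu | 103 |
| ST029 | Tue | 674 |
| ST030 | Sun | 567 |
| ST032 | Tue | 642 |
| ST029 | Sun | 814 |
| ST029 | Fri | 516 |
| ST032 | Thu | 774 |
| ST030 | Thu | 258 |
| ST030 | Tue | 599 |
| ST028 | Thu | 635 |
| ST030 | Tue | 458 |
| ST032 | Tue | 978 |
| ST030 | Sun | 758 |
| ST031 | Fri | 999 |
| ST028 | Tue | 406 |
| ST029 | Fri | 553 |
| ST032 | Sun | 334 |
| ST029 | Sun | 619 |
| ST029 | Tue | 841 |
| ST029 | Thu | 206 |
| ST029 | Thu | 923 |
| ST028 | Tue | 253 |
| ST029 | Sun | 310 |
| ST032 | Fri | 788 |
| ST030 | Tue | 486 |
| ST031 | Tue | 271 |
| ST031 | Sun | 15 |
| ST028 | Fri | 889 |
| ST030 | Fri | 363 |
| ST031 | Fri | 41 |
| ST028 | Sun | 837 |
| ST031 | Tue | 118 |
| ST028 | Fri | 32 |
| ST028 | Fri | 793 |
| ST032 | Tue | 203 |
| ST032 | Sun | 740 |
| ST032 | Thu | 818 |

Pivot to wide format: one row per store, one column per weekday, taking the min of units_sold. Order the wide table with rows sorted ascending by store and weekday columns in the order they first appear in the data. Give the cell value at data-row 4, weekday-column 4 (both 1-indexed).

With rows sorted ascending by store, row 4 is store=ST031. weekday columns in first-appearance order: Sun, Fri, Thu, Tue; column 4 is Tue.
Long rows with store=ST031, weekday=Tue: min(882, 271, 118) = 118.

118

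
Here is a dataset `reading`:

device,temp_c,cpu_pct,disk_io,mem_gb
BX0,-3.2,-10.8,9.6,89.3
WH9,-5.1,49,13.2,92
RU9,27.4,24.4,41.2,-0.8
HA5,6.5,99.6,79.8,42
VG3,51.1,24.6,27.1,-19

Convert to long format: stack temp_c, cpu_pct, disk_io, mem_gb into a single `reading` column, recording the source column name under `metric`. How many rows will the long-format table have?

5 device values × 4 melted columns = 20 rows.

20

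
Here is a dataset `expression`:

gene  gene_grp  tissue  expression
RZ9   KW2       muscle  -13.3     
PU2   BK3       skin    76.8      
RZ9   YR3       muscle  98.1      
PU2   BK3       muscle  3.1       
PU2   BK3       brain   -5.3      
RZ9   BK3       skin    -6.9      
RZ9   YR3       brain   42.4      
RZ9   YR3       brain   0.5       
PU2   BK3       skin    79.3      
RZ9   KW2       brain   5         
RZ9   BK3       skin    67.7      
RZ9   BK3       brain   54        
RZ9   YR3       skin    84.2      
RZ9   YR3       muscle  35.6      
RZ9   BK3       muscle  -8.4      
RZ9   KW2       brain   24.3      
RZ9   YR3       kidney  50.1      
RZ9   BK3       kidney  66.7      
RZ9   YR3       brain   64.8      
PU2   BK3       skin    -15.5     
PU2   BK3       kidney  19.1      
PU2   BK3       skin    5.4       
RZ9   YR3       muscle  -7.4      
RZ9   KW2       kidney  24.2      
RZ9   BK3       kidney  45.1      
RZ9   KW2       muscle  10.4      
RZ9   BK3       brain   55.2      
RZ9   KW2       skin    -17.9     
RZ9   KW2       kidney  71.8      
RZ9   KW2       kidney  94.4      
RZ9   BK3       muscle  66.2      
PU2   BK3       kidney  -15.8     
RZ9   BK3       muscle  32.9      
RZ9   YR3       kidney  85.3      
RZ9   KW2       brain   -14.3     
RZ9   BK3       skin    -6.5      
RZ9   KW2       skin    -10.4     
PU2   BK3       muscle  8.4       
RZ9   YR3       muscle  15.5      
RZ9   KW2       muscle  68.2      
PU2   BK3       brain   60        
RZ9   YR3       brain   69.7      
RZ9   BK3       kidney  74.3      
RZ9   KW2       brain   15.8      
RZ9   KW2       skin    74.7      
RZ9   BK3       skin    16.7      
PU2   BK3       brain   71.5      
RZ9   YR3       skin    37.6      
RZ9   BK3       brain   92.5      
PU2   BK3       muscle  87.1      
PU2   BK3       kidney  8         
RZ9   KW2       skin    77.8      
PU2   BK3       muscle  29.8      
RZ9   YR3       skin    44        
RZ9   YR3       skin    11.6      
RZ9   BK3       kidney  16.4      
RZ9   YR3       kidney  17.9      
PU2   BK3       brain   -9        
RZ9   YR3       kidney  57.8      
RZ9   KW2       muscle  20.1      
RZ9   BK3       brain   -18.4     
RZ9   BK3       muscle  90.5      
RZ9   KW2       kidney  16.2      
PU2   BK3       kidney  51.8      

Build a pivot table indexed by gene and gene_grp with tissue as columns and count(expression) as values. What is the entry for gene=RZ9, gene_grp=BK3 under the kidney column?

Rows with gene=RZ9, gene_grp=BK3 and tissue=kidney: expression values are 66.7, 45.1, 74.3, 16.4.
4 rows match — count = 4.

4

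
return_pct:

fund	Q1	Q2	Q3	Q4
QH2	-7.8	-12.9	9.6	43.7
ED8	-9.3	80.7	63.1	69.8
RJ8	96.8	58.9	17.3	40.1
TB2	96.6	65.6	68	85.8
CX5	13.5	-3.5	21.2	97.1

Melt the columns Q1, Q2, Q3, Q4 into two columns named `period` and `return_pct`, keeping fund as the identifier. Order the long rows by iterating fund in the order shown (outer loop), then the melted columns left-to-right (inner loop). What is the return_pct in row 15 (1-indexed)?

20 rows total (5 × 4). Row 15: index ⌊(15-1)/4⌋ = 3 into fund → TB2; (15-1) mod 4 = 2 into the melted columns → Q3.
So row 15 is (TB2, Q3, 68); return_pct = 68.

68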